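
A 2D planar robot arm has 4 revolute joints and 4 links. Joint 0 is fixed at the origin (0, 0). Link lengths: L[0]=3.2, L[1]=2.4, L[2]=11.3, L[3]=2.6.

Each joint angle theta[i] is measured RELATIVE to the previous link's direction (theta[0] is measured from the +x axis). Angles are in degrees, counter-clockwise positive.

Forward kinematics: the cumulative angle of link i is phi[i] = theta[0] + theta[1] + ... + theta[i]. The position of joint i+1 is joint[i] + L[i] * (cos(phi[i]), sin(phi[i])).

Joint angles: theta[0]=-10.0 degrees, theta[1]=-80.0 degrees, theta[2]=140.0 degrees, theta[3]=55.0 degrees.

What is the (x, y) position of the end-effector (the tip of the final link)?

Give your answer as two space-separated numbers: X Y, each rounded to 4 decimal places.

joint[0] = (0.0000, 0.0000)  (base)
link 0: phi[0] = -10 = -10 deg
  cos(-10 deg) = 0.9848, sin(-10 deg) = -0.1736
  joint[1] = (0.0000, 0.0000) + 3.2 * (0.9848, -0.1736) = (0.0000 + 3.1514, 0.0000 + -0.5557) = (3.1514, -0.5557)
link 1: phi[1] = -10 + -80 = -90 deg
  cos(-90 deg) = 0.0000, sin(-90 deg) = -1.0000
  joint[2] = (3.1514, -0.5557) + 2.4 * (0.0000, -1.0000) = (3.1514 + 0.0000, -0.5557 + -2.4000) = (3.1514, -2.9557)
link 2: phi[2] = -10 + -80 + 140 = 50 deg
  cos(50 deg) = 0.6428, sin(50 deg) = 0.7660
  joint[3] = (3.1514, -2.9557) + 11.3 * (0.6428, 0.7660) = (3.1514 + 7.2635, -2.9557 + 8.6563) = (10.4149, 5.7006)
link 3: phi[3] = -10 + -80 + 140 + 55 = 105 deg
  cos(105 deg) = -0.2588, sin(105 deg) = 0.9659
  joint[4] = (10.4149, 5.7006) + 2.6 * (-0.2588, 0.9659) = (10.4149 + -0.6729, 5.7006 + 2.5114) = (9.7420, 8.2120)
End effector: (9.7420, 8.2120)

Answer: 9.7420 8.2120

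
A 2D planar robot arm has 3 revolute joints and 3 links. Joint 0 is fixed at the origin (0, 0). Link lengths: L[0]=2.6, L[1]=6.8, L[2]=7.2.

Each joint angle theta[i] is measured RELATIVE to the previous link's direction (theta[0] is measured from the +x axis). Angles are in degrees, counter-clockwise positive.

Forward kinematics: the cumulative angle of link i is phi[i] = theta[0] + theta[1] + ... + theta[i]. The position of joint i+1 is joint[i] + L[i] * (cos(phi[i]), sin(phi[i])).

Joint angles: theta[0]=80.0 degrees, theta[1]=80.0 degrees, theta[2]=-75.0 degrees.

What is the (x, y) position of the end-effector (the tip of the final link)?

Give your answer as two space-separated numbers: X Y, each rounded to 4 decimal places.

Answer: -5.3109 12.0588

Derivation:
joint[0] = (0.0000, 0.0000)  (base)
link 0: phi[0] = 80 = 80 deg
  cos(80 deg) = 0.1736, sin(80 deg) = 0.9848
  joint[1] = (0.0000, 0.0000) + 2.6 * (0.1736, 0.9848) = (0.0000 + 0.4515, 0.0000 + 2.5605) = (0.4515, 2.5605)
link 1: phi[1] = 80 + 80 = 160 deg
  cos(160 deg) = -0.9397, sin(160 deg) = 0.3420
  joint[2] = (0.4515, 2.5605) + 6.8 * (-0.9397, 0.3420) = (0.4515 + -6.3899, 2.5605 + 2.3257) = (-5.9384, 4.8862)
link 2: phi[2] = 80 + 80 + -75 = 85 deg
  cos(85 deg) = 0.0872, sin(85 deg) = 0.9962
  joint[3] = (-5.9384, 4.8862) + 7.2 * (0.0872, 0.9962) = (-5.9384 + 0.6275, 4.8862 + 7.1726) = (-5.3109, 12.0588)
End effector: (-5.3109, 12.0588)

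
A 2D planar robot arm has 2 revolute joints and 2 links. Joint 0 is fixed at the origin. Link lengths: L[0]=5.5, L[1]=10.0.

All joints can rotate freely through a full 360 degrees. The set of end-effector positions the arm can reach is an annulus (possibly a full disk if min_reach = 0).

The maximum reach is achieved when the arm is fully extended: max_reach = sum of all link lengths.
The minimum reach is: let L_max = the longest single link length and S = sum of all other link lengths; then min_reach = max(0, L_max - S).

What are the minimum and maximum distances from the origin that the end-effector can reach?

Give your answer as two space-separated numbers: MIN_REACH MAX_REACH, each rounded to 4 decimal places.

Link lengths: [5.5, 10.0]
max_reach = 5.5 + 10 = 15.5
L_max = max([5.5, 10.0]) = 10
S (sum of others) = 15.5 - 10 = 5.5
min_reach = max(0, 10 - 5.5) = max(0, 4.5) = 4.5

Answer: 4.5000 15.5000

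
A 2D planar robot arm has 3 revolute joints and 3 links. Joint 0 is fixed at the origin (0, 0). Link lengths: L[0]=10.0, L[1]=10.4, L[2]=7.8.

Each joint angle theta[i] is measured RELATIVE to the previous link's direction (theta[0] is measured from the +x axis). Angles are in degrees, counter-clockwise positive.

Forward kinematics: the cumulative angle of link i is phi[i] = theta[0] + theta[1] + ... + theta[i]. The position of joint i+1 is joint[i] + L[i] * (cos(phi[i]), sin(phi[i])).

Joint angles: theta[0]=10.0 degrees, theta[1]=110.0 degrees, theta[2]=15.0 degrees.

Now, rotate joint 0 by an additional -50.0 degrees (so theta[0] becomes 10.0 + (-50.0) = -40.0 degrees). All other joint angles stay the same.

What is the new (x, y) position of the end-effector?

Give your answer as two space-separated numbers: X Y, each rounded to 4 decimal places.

Answer: 11.8973 11.1152

Derivation:
joint[0] = (0.0000, 0.0000)  (base)
link 0: phi[0] = -40 = -40 deg
  cos(-40 deg) = 0.7660, sin(-40 deg) = -0.6428
  joint[1] = (0.0000, 0.0000) + 10 * (0.7660, -0.6428) = (0.0000 + 7.6604, 0.0000 + -6.4279) = (7.6604, -6.4279)
link 1: phi[1] = -40 + 110 = 70 deg
  cos(70 deg) = 0.3420, sin(70 deg) = 0.9397
  joint[2] = (7.6604, -6.4279) + 10.4 * (0.3420, 0.9397) = (7.6604 + 3.5570, -6.4279 + 9.7728) = (11.2175, 3.3449)
link 2: phi[2] = -40 + 110 + 15 = 85 deg
  cos(85 deg) = 0.0872, sin(85 deg) = 0.9962
  joint[3] = (11.2175, 3.3449) + 7.8 * (0.0872, 0.9962) = (11.2175 + 0.6798, 3.3449 + 7.7703) = (11.8973, 11.1152)
End effector: (11.8973, 11.1152)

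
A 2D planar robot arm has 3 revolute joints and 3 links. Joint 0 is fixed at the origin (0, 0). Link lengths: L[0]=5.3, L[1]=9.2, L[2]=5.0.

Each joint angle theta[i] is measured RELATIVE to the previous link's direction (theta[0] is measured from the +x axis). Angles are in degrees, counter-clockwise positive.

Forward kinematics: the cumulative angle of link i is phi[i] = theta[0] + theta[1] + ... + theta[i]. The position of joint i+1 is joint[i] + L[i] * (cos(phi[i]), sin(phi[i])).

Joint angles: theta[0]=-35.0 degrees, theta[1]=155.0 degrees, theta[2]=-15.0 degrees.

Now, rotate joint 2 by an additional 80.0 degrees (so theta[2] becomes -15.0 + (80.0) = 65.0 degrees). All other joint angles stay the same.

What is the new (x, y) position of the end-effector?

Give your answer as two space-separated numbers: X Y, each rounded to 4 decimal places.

joint[0] = (0.0000, 0.0000)  (base)
link 0: phi[0] = -35 = -35 deg
  cos(-35 deg) = 0.8192, sin(-35 deg) = -0.5736
  joint[1] = (0.0000, 0.0000) + 5.3 * (0.8192, -0.5736) = (0.0000 + 4.3415, 0.0000 + -3.0400) = (4.3415, -3.0400)
link 1: phi[1] = -35 + 155 = 120 deg
  cos(120 deg) = -0.5000, sin(120 deg) = 0.8660
  joint[2] = (4.3415, -3.0400) + 9.2 * (-0.5000, 0.8660) = (4.3415 + -4.6000, -3.0400 + 7.9674) = (-0.2585, 4.9275)
link 2: phi[2] = -35 + 155 + 65 = 185 deg
  cos(185 deg) = -0.9962, sin(185 deg) = -0.0872
  joint[3] = (-0.2585, 4.9275) + 5 * (-0.9962, -0.0872) = (-0.2585 + -4.9810, 4.9275 + -0.4358) = (-5.2395, 4.4917)
End effector: (-5.2395, 4.4917)

Answer: -5.2395 4.4917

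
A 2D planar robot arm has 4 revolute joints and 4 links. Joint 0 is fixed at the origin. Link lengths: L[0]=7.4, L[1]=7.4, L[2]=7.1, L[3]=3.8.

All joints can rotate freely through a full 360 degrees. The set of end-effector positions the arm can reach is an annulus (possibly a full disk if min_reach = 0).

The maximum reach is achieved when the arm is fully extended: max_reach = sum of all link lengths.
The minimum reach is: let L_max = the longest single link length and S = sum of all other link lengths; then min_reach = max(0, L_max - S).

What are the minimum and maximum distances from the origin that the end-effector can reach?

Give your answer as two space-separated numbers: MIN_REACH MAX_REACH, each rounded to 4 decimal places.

Link lengths: [7.4, 7.4, 7.1, 3.8]
max_reach = 7.4 + 7.4 + 7.1 + 3.8 = 25.7
L_max = max([7.4, 7.4, 7.1, 3.8]) = 7.4
S (sum of others) = 25.7 - 7.4 = 18.3
min_reach = max(0, 7.4 - 18.3) = max(0, -10.9) = 0

Answer: 0.0000 25.7000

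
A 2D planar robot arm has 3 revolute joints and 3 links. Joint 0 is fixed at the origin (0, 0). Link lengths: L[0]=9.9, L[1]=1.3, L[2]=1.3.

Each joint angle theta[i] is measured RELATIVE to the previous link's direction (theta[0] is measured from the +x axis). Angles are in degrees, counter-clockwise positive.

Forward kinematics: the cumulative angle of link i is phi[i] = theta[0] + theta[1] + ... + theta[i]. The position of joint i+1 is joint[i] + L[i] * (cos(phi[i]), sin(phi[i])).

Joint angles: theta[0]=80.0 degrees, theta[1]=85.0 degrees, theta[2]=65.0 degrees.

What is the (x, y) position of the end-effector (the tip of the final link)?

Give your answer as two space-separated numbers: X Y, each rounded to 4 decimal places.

joint[0] = (0.0000, 0.0000)  (base)
link 0: phi[0] = 80 = 80 deg
  cos(80 deg) = 0.1736, sin(80 deg) = 0.9848
  joint[1] = (0.0000, 0.0000) + 9.9 * (0.1736, 0.9848) = (0.0000 + 1.7191, 0.0000 + 9.7496) = (1.7191, 9.7496)
link 1: phi[1] = 80 + 85 = 165 deg
  cos(165 deg) = -0.9659, sin(165 deg) = 0.2588
  joint[2] = (1.7191, 9.7496) + 1.3 * (-0.9659, 0.2588) = (1.7191 + -1.2557, 9.7496 + 0.3365) = (0.4634, 10.0861)
link 2: phi[2] = 80 + 85 + 65 = 230 deg
  cos(230 deg) = -0.6428, sin(230 deg) = -0.7660
  joint[3] = (0.4634, 10.0861) + 1.3 * (-0.6428, -0.7660) = (0.4634 + -0.8356, 10.0861 + -0.9959) = (-0.3722, 9.0902)
End effector: (-0.3722, 9.0902)

Answer: -0.3722 9.0902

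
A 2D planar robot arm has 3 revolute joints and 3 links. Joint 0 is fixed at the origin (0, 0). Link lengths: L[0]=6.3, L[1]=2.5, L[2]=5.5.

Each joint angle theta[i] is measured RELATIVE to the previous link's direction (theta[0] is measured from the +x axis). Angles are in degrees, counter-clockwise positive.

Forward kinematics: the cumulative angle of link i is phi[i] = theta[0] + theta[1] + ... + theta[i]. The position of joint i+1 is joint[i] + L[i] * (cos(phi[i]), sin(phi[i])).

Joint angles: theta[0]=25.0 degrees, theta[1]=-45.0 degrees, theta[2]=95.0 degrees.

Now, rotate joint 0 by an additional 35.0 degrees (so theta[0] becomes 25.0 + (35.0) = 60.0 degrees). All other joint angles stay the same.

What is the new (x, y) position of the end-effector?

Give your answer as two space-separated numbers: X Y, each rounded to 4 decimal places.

joint[0] = (0.0000, 0.0000)  (base)
link 0: phi[0] = 60 = 60 deg
  cos(60 deg) = 0.5000, sin(60 deg) = 0.8660
  joint[1] = (0.0000, 0.0000) + 6.3 * (0.5000, 0.8660) = (0.0000 + 3.1500, 0.0000 + 5.4560) = (3.1500, 5.4560)
link 1: phi[1] = 60 + -45 = 15 deg
  cos(15 deg) = 0.9659, sin(15 deg) = 0.2588
  joint[2] = (3.1500, 5.4560) + 2.5 * (0.9659, 0.2588) = (3.1500 + 2.4148, 5.4560 + 0.6470) = (5.5648, 6.1030)
link 2: phi[2] = 60 + -45 + 95 = 110 deg
  cos(110 deg) = -0.3420, sin(110 deg) = 0.9397
  joint[3] = (5.5648, 6.1030) + 5.5 * (-0.3420, 0.9397) = (5.5648 + -1.8811, 6.1030 + 5.1683) = (3.6837, 11.2713)
End effector: (3.6837, 11.2713)

Answer: 3.6837 11.2713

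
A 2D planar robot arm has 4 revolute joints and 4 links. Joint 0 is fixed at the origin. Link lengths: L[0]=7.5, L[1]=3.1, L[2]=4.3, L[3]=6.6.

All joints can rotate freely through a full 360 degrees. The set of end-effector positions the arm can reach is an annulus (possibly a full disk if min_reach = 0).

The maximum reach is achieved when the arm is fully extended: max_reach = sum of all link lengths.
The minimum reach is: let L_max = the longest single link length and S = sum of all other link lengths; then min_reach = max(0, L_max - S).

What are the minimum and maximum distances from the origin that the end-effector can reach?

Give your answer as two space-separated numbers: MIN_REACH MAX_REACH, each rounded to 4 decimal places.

Link lengths: [7.5, 3.1, 4.3, 6.6]
max_reach = 7.5 + 3.1 + 4.3 + 6.6 = 21.5
L_max = max([7.5, 3.1, 4.3, 6.6]) = 7.5
S (sum of others) = 21.5 - 7.5 = 14
min_reach = max(0, 7.5 - 14) = max(0, -6.5) = 0

Answer: 0.0000 21.5000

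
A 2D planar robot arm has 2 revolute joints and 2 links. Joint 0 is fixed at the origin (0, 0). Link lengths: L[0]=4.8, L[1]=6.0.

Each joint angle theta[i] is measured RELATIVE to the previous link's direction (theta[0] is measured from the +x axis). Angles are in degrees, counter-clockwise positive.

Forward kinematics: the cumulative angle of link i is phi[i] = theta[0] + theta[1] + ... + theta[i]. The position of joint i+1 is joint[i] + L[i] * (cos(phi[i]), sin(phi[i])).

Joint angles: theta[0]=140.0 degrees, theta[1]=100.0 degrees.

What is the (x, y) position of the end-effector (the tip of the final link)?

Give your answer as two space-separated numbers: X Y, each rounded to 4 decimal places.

Answer: -6.6770 -2.1108

Derivation:
joint[0] = (0.0000, 0.0000)  (base)
link 0: phi[0] = 140 = 140 deg
  cos(140 deg) = -0.7660, sin(140 deg) = 0.6428
  joint[1] = (0.0000, 0.0000) + 4.8 * (-0.7660, 0.6428) = (0.0000 + -3.6770, 0.0000 + 3.0854) = (-3.6770, 3.0854)
link 1: phi[1] = 140 + 100 = 240 deg
  cos(240 deg) = -0.5000, sin(240 deg) = -0.8660
  joint[2] = (-3.6770, 3.0854) + 6 * (-0.5000, -0.8660) = (-3.6770 + -3.0000, 3.0854 + -5.1962) = (-6.6770, -2.1108)
End effector: (-6.6770, -2.1108)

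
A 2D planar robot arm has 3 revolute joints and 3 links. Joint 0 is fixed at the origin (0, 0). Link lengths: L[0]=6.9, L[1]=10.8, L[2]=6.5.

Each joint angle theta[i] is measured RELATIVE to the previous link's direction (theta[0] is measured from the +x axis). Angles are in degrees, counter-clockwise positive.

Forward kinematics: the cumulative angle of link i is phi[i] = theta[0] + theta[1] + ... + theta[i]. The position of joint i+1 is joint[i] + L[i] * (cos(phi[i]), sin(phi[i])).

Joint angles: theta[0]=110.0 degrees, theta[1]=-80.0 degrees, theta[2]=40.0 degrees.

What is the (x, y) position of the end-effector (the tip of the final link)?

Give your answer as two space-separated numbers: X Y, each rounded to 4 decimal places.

Answer: 9.2163 17.9919

Derivation:
joint[0] = (0.0000, 0.0000)  (base)
link 0: phi[0] = 110 = 110 deg
  cos(110 deg) = -0.3420, sin(110 deg) = 0.9397
  joint[1] = (0.0000, 0.0000) + 6.9 * (-0.3420, 0.9397) = (0.0000 + -2.3599, 0.0000 + 6.4839) = (-2.3599, 6.4839)
link 1: phi[1] = 110 + -80 = 30 deg
  cos(30 deg) = 0.8660, sin(30 deg) = 0.5000
  joint[2] = (-2.3599, 6.4839) + 10.8 * (0.8660, 0.5000) = (-2.3599 + 9.3531, 6.4839 + 5.4000) = (6.9931, 11.8839)
link 2: phi[2] = 110 + -80 + 40 = 70 deg
  cos(70 deg) = 0.3420, sin(70 deg) = 0.9397
  joint[3] = (6.9931, 11.8839) + 6.5 * (0.3420, 0.9397) = (6.9931 + 2.2231, 11.8839 + 6.1080) = (9.2163, 17.9919)
End effector: (9.2163, 17.9919)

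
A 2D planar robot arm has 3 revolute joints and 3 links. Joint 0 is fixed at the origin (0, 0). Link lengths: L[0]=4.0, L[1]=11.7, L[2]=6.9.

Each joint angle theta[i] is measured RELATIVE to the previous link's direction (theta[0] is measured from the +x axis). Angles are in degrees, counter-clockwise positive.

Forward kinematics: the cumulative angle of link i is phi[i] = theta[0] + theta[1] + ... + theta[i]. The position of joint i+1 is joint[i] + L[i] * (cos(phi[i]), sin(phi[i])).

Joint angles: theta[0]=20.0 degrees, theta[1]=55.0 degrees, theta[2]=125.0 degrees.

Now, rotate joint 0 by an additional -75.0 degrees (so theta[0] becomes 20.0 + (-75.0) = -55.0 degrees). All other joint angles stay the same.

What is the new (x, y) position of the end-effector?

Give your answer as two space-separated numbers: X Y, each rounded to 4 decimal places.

joint[0] = (0.0000, 0.0000)  (base)
link 0: phi[0] = -55 = -55 deg
  cos(-55 deg) = 0.5736, sin(-55 deg) = -0.8192
  joint[1] = (0.0000, 0.0000) + 4 * (0.5736, -0.8192) = (0.0000 + 2.2943, 0.0000 + -3.2766) = (2.2943, -3.2766)
link 1: phi[1] = -55 + 55 = 0 deg
  cos(0 deg) = 1.0000, sin(0 deg) = 0.0000
  joint[2] = (2.2943, -3.2766) + 11.7 * (1.0000, 0.0000) = (2.2943 + 11.7000, -3.2766 + 0.0000) = (13.9943, -3.2766)
link 2: phi[2] = -55 + 55 + 125 = 125 deg
  cos(125 deg) = -0.5736, sin(125 deg) = 0.8192
  joint[3] = (13.9943, -3.2766) + 6.9 * (-0.5736, 0.8192) = (13.9943 + -3.9577, -3.2766 + 5.6521) = (10.0366, 2.3755)
End effector: (10.0366, 2.3755)

Answer: 10.0366 2.3755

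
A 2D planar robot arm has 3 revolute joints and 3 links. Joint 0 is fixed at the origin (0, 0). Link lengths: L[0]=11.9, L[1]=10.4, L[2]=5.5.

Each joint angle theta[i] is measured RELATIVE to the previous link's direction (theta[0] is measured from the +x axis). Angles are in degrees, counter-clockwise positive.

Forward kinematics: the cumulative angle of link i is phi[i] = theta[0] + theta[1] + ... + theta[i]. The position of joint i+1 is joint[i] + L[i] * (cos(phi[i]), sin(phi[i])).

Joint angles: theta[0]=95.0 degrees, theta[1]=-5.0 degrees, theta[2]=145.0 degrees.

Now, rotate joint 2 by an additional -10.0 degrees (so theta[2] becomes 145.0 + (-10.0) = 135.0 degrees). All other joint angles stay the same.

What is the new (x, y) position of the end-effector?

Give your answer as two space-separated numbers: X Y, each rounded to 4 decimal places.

joint[0] = (0.0000, 0.0000)  (base)
link 0: phi[0] = 95 = 95 deg
  cos(95 deg) = -0.0872, sin(95 deg) = 0.9962
  joint[1] = (0.0000, 0.0000) + 11.9 * (-0.0872, 0.9962) = (0.0000 + -1.0372, 0.0000 + 11.8547) = (-1.0372, 11.8547)
link 1: phi[1] = 95 + -5 = 90 deg
  cos(90 deg) = 0.0000, sin(90 deg) = 1.0000
  joint[2] = (-1.0372, 11.8547) + 10.4 * (0.0000, 1.0000) = (-1.0372 + 0.0000, 11.8547 + 10.4000) = (-1.0372, 22.2547)
link 2: phi[2] = 95 + -5 + 135 = 225 deg
  cos(225 deg) = -0.7071, sin(225 deg) = -0.7071
  joint[3] = (-1.0372, 22.2547) + 5.5 * (-0.7071, -0.7071) = (-1.0372 + -3.8891, 22.2547 + -3.8891) = (-4.9262, 18.3656)
End effector: (-4.9262, 18.3656)

Answer: -4.9262 18.3656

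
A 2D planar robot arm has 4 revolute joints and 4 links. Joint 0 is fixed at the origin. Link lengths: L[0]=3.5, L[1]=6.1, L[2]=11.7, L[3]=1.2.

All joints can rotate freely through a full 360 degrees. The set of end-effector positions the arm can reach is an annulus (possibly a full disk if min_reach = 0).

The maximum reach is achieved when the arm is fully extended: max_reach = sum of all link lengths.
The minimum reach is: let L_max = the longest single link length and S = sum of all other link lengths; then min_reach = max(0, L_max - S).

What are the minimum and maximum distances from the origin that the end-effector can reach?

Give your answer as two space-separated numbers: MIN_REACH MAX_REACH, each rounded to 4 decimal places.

Link lengths: [3.5, 6.1, 11.7, 1.2]
max_reach = 3.5 + 6.1 + 11.7 + 1.2 = 22.5
L_max = max([3.5, 6.1, 11.7, 1.2]) = 11.7
S (sum of others) = 22.5 - 11.7 = 10.8
min_reach = max(0, 11.7 - 10.8) = max(0, 0.9) = 0.9

Answer: 0.9000 22.5000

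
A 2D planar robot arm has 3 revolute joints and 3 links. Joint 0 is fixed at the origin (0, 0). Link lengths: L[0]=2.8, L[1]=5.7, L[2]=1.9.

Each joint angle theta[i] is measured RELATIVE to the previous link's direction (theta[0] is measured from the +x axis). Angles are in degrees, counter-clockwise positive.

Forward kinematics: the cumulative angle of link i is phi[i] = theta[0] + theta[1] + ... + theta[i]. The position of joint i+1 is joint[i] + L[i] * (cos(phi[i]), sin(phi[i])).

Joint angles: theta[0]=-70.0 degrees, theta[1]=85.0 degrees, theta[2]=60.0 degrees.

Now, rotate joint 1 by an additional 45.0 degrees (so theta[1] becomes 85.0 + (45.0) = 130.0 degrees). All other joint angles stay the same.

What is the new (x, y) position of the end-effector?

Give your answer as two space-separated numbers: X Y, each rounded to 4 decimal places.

Answer: 2.8577 3.9507

Derivation:
joint[0] = (0.0000, 0.0000)  (base)
link 0: phi[0] = -70 = -70 deg
  cos(-70 deg) = 0.3420, sin(-70 deg) = -0.9397
  joint[1] = (0.0000, 0.0000) + 2.8 * (0.3420, -0.9397) = (0.0000 + 0.9577, 0.0000 + -2.6311) = (0.9577, -2.6311)
link 1: phi[1] = -70 + 130 = 60 deg
  cos(60 deg) = 0.5000, sin(60 deg) = 0.8660
  joint[2] = (0.9577, -2.6311) + 5.7 * (0.5000, 0.8660) = (0.9577 + 2.8500, -2.6311 + 4.9363) = (3.8077, 2.3052)
link 2: phi[2] = -70 + 130 + 60 = 120 deg
  cos(120 deg) = -0.5000, sin(120 deg) = 0.8660
  joint[3] = (3.8077, 2.3052) + 1.9 * (-0.5000, 0.8660) = (3.8077 + -0.9500, 2.3052 + 1.6454) = (2.8577, 3.9507)
End effector: (2.8577, 3.9507)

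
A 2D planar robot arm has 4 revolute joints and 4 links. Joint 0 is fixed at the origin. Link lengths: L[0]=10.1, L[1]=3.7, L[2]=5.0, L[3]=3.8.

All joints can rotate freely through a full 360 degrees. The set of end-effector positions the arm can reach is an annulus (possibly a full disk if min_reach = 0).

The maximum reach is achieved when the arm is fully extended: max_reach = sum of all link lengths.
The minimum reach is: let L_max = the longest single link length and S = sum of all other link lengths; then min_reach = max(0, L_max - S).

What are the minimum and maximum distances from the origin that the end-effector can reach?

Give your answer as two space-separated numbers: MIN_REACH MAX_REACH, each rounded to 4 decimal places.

Link lengths: [10.1, 3.7, 5.0, 3.8]
max_reach = 10.1 + 3.7 + 5 + 3.8 = 22.6
L_max = max([10.1, 3.7, 5.0, 3.8]) = 10.1
S (sum of others) = 22.6 - 10.1 = 12.5
min_reach = max(0, 10.1 - 12.5) = max(0, -2.4) = 0

Answer: 0.0000 22.6000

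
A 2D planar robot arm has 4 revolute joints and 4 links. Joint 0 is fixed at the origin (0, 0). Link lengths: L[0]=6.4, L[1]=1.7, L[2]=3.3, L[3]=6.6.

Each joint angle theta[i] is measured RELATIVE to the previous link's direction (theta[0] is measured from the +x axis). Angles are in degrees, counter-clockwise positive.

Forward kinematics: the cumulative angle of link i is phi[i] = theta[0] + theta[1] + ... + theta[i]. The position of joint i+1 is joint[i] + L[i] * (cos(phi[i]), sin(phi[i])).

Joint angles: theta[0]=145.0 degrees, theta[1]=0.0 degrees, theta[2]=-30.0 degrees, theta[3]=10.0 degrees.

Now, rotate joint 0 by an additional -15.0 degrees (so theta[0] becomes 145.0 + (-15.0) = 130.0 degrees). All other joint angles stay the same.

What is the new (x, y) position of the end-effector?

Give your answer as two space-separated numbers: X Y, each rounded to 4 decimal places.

Answer: -8.0370 15.6568

Derivation:
joint[0] = (0.0000, 0.0000)  (base)
link 0: phi[0] = 130 = 130 deg
  cos(130 deg) = -0.6428, sin(130 deg) = 0.7660
  joint[1] = (0.0000, 0.0000) + 6.4 * (-0.6428, 0.7660) = (0.0000 + -4.1138, 0.0000 + 4.9027) = (-4.1138, 4.9027)
link 1: phi[1] = 130 + 0 = 130 deg
  cos(130 deg) = -0.6428, sin(130 deg) = 0.7660
  joint[2] = (-4.1138, 4.9027) + 1.7 * (-0.6428, 0.7660) = (-4.1138 + -1.0927, 4.9027 + 1.3023) = (-5.2066, 6.2050)
link 2: phi[2] = 130 + 0 + -30 = 100 deg
  cos(100 deg) = -0.1736, sin(100 deg) = 0.9848
  joint[3] = (-5.2066, 6.2050) + 3.3 * (-0.1736, 0.9848) = (-5.2066 + -0.5730, 6.2050 + 3.2499) = (-5.7796, 9.4548)
link 3: phi[3] = 130 + 0 + -30 + 10 = 110 deg
  cos(110 deg) = -0.3420, sin(110 deg) = 0.9397
  joint[4] = (-5.7796, 9.4548) + 6.6 * (-0.3420, 0.9397) = (-5.7796 + -2.2573, 9.4548 + 6.2020) = (-8.0370, 15.6568)
End effector: (-8.0370, 15.6568)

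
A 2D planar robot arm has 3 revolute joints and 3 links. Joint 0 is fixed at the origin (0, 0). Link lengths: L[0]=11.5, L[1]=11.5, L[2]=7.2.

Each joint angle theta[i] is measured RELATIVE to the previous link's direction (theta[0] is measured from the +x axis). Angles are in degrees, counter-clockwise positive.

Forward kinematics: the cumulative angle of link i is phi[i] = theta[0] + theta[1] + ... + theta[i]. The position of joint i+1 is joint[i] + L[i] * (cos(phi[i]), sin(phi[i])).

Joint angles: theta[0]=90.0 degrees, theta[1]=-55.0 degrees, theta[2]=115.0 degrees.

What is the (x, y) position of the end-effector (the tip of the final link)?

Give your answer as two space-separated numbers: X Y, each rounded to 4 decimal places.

Answer: 3.1849 21.6961

Derivation:
joint[0] = (0.0000, 0.0000)  (base)
link 0: phi[0] = 90 = 90 deg
  cos(90 deg) = 0.0000, sin(90 deg) = 1.0000
  joint[1] = (0.0000, 0.0000) + 11.5 * (0.0000, 1.0000) = (0.0000 + 0.0000, 0.0000 + 11.5000) = (0.0000, 11.5000)
link 1: phi[1] = 90 + -55 = 35 deg
  cos(35 deg) = 0.8192, sin(35 deg) = 0.5736
  joint[2] = (0.0000, 11.5000) + 11.5 * (0.8192, 0.5736) = (0.0000 + 9.4202, 11.5000 + 6.5961) = (9.4202, 18.0961)
link 2: phi[2] = 90 + -55 + 115 = 150 deg
  cos(150 deg) = -0.8660, sin(150 deg) = 0.5000
  joint[3] = (9.4202, 18.0961) + 7.2 * (-0.8660, 0.5000) = (9.4202 + -6.2354, 18.0961 + 3.6000) = (3.1849, 21.6961)
End effector: (3.1849, 21.6961)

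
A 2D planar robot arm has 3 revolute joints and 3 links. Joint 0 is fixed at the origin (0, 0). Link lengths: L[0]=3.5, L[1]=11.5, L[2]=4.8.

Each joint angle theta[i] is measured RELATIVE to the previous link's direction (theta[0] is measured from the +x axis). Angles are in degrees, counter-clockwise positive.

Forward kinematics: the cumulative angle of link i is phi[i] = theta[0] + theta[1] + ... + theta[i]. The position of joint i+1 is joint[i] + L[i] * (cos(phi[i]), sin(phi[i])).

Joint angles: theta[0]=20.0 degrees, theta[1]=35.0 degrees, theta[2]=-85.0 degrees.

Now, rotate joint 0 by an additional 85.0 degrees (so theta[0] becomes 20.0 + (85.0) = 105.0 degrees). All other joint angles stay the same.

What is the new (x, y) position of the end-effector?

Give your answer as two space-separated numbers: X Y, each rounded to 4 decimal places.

joint[0] = (0.0000, 0.0000)  (base)
link 0: phi[0] = 105 = 105 deg
  cos(105 deg) = -0.2588, sin(105 deg) = 0.9659
  joint[1] = (0.0000, 0.0000) + 3.5 * (-0.2588, 0.9659) = (0.0000 + -0.9059, 0.0000 + 3.3807) = (-0.9059, 3.3807)
link 1: phi[1] = 105 + 35 = 140 deg
  cos(140 deg) = -0.7660, sin(140 deg) = 0.6428
  joint[2] = (-0.9059, 3.3807) + 11.5 * (-0.7660, 0.6428) = (-0.9059 + -8.8095, 3.3807 + 7.3921) = (-9.7154, 10.7728)
link 2: phi[2] = 105 + 35 + -85 = 55 deg
  cos(55 deg) = 0.5736, sin(55 deg) = 0.8192
  joint[3] = (-9.7154, 10.7728) + 4.8 * (0.5736, 0.8192) = (-9.7154 + 2.7532, 10.7728 + 3.9319) = (-6.9622, 14.7047)
End effector: (-6.9622, 14.7047)

Answer: -6.9622 14.7047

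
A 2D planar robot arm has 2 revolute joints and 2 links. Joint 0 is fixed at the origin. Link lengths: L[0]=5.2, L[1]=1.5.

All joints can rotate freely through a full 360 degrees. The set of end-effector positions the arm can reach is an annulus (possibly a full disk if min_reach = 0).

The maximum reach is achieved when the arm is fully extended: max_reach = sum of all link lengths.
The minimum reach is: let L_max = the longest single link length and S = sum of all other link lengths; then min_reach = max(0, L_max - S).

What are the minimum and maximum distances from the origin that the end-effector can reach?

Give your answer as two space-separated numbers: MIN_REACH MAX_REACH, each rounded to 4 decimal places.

Answer: 3.7000 6.7000

Derivation:
Link lengths: [5.2, 1.5]
max_reach = 5.2 + 1.5 = 6.7
L_max = max([5.2, 1.5]) = 5.2
S (sum of others) = 6.7 - 5.2 = 1.5
min_reach = max(0, 5.2 - 1.5) = max(0, 3.7) = 3.7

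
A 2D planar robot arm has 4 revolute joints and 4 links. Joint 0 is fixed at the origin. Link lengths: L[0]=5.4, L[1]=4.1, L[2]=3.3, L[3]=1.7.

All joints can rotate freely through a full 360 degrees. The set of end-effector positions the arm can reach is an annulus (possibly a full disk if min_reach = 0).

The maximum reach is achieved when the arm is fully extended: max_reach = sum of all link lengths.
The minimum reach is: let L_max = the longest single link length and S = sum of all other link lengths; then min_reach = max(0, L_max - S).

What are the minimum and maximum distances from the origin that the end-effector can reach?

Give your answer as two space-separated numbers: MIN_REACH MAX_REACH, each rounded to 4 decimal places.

Answer: 0.0000 14.5000

Derivation:
Link lengths: [5.4, 4.1, 3.3, 1.7]
max_reach = 5.4 + 4.1 + 3.3 + 1.7 = 14.5
L_max = max([5.4, 4.1, 3.3, 1.7]) = 5.4
S (sum of others) = 14.5 - 5.4 = 9.1
min_reach = max(0, 5.4 - 9.1) = max(0, -3.7) = 0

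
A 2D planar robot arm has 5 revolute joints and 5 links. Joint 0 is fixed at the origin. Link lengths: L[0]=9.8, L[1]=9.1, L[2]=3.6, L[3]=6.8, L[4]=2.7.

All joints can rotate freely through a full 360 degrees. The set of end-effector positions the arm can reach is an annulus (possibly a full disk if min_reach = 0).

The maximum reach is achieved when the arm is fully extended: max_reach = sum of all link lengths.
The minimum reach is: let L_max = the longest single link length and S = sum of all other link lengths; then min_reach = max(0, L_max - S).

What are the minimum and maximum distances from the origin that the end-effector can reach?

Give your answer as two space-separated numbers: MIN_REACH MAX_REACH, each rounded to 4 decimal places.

Link lengths: [9.8, 9.1, 3.6, 6.8, 2.7]
max_reach = 9.8 + 9.1 + 3.6 + 6.8 + 2.7 = 32
L_max = max([9.8, 9.1, 3.6, 6.8, 2.7]) = 9.8
S (sum of others) = 32 - 9.8 = 22.2
min_reach = max(0, 9.8 - 22.2) = max(0, -12.4) = 0

Answer: 0.0000 32.0000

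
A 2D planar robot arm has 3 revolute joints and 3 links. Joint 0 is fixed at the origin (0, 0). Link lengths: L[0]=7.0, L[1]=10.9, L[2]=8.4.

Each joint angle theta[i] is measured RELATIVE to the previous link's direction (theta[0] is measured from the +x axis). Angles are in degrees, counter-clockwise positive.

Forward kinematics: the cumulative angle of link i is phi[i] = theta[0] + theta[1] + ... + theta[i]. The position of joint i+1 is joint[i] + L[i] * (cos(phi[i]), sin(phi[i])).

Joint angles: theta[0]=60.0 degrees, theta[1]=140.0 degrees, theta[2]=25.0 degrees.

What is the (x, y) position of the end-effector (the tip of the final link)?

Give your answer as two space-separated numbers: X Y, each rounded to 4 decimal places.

Answer: -12.6823 -3.6055

Derivation:
joint[0] = (0.0000, 0.0000)  (base)
link 0: phi[0] = 60 = 60 deg
  cos(60 deg) = 0.5000, sin(60 deg) = 0.8660
  joint[1] = (0.0000, 0.0000) + 7 * (0.5000, 0.8660) = (0.0000 + 3.5000, 0.0000 + 6.0622) = (3.5000, 6.0622)
link 1: phi[1] = 60 + 140 = 200 deg
  cos(200 deg) = -0.9397, sin(200 deg) = -0.3420
  joint[2] = (3.5000, 6.0622) + 10.9 * (-0.9397, -0.3420) = (3.5000 + -10.2426, 6.0622 + -3.7280) = (-6.7426, 2.3342)
link 2: phi[2] = 60 + 140 + 25 = 225 deg
  cos(225 deg) = -0.7071, sin(225 deg) = -0.7071
  joint[3] = (-6.7426, 2.3342) + 8.4 * (-0.7071, -0.7071) = (-6.7426 + -5.9397, 2.3342 + -5.9397) = (-12.6823, -3.6055)
End effector: (-12.6823, -3.6055)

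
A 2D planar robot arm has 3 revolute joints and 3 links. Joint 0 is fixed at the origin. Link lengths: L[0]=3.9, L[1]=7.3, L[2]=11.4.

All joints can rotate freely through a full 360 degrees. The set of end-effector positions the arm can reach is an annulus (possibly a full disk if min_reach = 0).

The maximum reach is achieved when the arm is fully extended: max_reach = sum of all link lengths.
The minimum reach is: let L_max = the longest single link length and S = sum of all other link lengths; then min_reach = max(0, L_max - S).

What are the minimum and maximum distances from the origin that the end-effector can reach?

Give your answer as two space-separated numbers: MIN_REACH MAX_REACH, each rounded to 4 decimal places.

Answer: 0.2000 22.6000

Derivation:
Link lengths: [3.9, 7.3, 11.4]
max_reach = 3.9 + 7.3 + 11.4 = 22.6
L_max = max([3.9, 7.3, 11.4]) = 11.4
S (sum of others) = 22.6 - 11.4 = 11.2
min_reach = max(0, 11.4 - 11.2) = max(0, 0.2) = 0.2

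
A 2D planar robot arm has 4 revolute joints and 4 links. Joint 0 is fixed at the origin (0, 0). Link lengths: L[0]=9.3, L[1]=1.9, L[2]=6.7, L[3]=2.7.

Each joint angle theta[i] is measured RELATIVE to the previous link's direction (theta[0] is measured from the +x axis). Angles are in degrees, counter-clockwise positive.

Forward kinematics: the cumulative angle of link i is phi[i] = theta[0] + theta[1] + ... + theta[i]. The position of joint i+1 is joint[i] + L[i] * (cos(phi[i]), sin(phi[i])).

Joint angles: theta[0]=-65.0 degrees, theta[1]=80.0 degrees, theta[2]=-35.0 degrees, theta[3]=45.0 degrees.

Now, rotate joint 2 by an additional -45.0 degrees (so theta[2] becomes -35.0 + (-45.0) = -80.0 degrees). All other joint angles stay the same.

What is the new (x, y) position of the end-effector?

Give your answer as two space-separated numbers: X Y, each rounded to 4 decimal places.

joint[0] = (0.0000, 0.0000)  (base)
link 0: phi[0] = -65 = -65 deg
  cos(-65 deg) = 0.4226, sin(-65 deg) = -0.9063
  joint[1] = (0.0000, 0.0000) + 9.3 * (0.4226, -0.9063) = (0.0000 + 3.9303, 0.0000 + -8.4287) = (3.9303, -8.4287)
link 1: phi[1] = -65 + 80 = 15 deg
  cos(15 deg) = 0.9659, sin(15 deg) = 0.2588
  joint[2] = (3.9303, -8.4287) + 1.9 * (0.9659, 0.2588) = (3.9303 + 1.8353, -8.4287 + 0.4918) = (5.7656, -7.9369)
link 2: phi[2] = -65 + 80 + -80 = -65 deg
  cos(-65 deg) = 0.4226, sin(-65 deg) = -0.9063
  joint[3] = (5.7656, -7.9369) + 6.7 * (0.4226, -0.9063) = (5.7656 + 2.8315, -7.9369 + -6.0723) = (8.5972, -14.0092)
link 3: phi[3] = -65 + 80 + -80 + 45 = -20 deg
  cos(-20 deg) = 0.9397, sin(-20 deg) = -0.3420
  joint[4] = (8.5972, -14.0092) + 2.7 * (0.9397, -0.3420) = (8.5972 + 2.5372, -14.0092 + -0.9235) = (11.1343, -14.9326)
End effector: (11.1343, -14.9326)

Answer: 11.1343 -14.9326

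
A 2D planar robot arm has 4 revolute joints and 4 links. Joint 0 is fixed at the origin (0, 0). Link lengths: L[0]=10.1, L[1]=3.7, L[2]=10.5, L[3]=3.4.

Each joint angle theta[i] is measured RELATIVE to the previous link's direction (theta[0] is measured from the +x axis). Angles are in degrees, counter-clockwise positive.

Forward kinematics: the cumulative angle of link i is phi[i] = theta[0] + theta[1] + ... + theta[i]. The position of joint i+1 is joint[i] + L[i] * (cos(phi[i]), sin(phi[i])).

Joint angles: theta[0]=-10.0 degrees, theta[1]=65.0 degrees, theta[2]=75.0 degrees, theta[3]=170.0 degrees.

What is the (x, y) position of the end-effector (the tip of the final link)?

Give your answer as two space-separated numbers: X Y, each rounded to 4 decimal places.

Answer: 7.0195 6.3760

Derivation:
joint[0] = (0.0000, 0.0000)  (base)
link 0: phi[0] = -10 = -10 deg
  cos(-10 deg) = 0.9848, sin(-10 deg) = -0.1736
  joint[1] = (0.0000, 0.0000) + 10.1 * (0.9848, -0.1736) = (0.0000 + 9.9466, 0.0000 + -1.7538) = (9.9466, -1.7538)
link 1: phi[1] = -10 + 65 = 55 deg
  cos(55 deg) = 0.5736, sin(55 deg) = 0.8192
  joint[2] = (9.9466, -1.7538) + 3.7 * (0.5736, 0.8192) = (9.9466 + 2.1222, -1.7538 + 3.0309) = (12.0688, 1.2770)
link 2: phi[2] = -10 + 65 + 75 = 130 deg
  cos(130 deg) = -0.6428, sin(130 deg) = 0.7660
  joint[3] = (12.0688, 1.2770) + 10.5 * (-0.6428, 0.7660) = (12.0688 + -6.7493, 1.2770 + 8.0435) = (5.3195, 9.3205)
link 3: phi[3] = -10 + 65 + 75 + 170 = 300 deg
  cos(300 deg) = 0.5000, sin(300 deg) = -0.8660
  joint[4] = (5.3195, 9.3205) + 3.4 * (0.5000, -0.8660) = (5.3195 + 1.7000, 9.3205 + -2.9445) = (7.0195, 6.3760)
End effector: (7.0195, 6.3760)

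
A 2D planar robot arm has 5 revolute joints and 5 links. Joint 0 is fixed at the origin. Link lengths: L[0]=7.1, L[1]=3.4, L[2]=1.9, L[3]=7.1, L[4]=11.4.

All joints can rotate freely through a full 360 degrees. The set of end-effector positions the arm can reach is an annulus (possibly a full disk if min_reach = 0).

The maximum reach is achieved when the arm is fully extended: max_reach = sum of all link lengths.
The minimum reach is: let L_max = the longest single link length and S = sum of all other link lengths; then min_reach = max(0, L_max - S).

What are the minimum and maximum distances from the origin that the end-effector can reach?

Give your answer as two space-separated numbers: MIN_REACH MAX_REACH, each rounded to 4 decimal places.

Link lengths: [7.1, 3.4, 1.9, 7.1, 11.4]
max_reach = 7.1 + 3.4 + 1.9 + 7.1 + 11.4 = 30.9
L_max = max([7.1, 3.4, 1.9, 7.1, 11.4]) = 11.4
S (sum of others) = 30.9 - 11.4 = 19.5
min_reach = max(0, 11.4 - 19.5) = max(0, -8.1) = 0

Answer: 0.0000 30.9000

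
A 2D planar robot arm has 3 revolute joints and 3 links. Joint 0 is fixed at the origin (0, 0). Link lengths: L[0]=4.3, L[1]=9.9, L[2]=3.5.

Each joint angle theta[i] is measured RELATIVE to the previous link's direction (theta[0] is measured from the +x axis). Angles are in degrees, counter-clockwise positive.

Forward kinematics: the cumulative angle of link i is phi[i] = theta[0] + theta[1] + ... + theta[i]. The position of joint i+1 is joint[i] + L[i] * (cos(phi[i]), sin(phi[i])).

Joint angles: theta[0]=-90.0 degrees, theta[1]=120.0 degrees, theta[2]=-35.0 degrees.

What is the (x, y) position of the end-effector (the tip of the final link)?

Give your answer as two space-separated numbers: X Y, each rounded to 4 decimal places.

Answer: 12.0603 0.3450

Derivation:
joint[0] = (0.0000, 0.0000)  (base)
link 0: phi[0] = -90 = -90 deg
  cos(-90 deg) = 0.0000, sin(-90 deg) = -1.0000
  joint[1] = (0.0000, 0.0000) + 4.3 * (0.0000, -1.0000) = (0.0000 + 0.0000, 0.0000 + -4.3000) = (0.0000, -4.3000)
link 1: phi[1] = -90 + 120 = 30 deg
  cos(30 deg) = 0.8660, sin(30 deg) = 0.5000
  joint[2] = (0.0000, -4.3000) + 9.9 * (0.8660, 0.5000) = (0.0000 + 8.5737, -4.3000 + 4.9500) = (8.5737, 0.6500)
link 2: phi[2] = -90 + 120 + -35 = -5 deg
  cos(-5 deg) = 0.9962, sin(-5 deg) = -0.0872
  joint[3] = (8.5737, 0.6500) + 3.5 * (0.9962, -0.0872) = (8.5737 + 3.4867, 0.6500 + -0.3050) = (12.0603, 0.3450)
End effector: (12.0603, 0.3450)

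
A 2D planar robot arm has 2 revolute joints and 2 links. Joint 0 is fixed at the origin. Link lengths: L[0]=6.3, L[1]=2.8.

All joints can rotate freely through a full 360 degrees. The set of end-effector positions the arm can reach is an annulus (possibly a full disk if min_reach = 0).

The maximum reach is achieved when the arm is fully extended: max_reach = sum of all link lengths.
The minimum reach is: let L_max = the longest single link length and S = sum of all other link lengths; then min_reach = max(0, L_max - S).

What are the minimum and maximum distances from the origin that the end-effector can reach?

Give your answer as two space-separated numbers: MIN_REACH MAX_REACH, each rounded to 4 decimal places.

Answer: 3.5000 9.1000

Derivation:
Link lengths: [6.3, 2.8]
max_reach = 6.3 + 2.8 = 9.1
L_max = max([6.3, 2.8]) = 6.3
S (sum of others) = 9.1 - 6.3 = 2.8
min_reach = max(0, 6.3 - 2.8) = max(0, 3.5) = 3.5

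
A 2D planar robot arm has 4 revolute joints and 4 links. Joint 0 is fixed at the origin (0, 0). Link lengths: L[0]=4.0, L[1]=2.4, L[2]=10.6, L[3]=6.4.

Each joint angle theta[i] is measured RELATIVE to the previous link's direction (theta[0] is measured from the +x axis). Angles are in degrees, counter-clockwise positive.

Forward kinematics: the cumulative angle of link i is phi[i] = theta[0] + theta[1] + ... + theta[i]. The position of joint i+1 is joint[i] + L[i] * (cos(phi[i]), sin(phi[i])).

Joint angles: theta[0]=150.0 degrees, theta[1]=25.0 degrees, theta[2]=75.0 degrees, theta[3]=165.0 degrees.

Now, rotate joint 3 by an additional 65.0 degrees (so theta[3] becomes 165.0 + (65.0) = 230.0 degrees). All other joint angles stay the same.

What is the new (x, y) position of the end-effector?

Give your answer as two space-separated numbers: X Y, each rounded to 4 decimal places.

joint[0] = (0.0000, 0.0000)  (base)
link 0: phi[0] = 150 = 150 deg
  cos(150 deg) = -0.8660, sin(150 deg) = 0.5000
  joint[1] = (0.0000, 0.0000) + 4 * (-0.8660, 0.5000) = (0.0000 + -3.4641, 0.0000 + 2.0000) = (-3.4641, 2.0000)
link 1: phi[1] = 150 + 25 = 175 deg
  cos(175 deg) = -0.9962, sin(175 deg) = 0.0872
  joint[2] = (-3.4641, 2.0000) + 2.4 * (-0.9962, 0.0872) = (-3.4641 + -2.3909, 2.0000 + 0.2092) = (-5.8550, 2.2092)
link 2: phi[2] = 150 + 25 + 75 = 250 deg
  cos(250 deg) = -0.3420, sin(250 deg) = -0.9397
  joint[3] = (-5.8550, 2.2092) + 10.6 * (-0.3420, -0.9397) = (-5.8550 + -3.6254, 2.2092 + -9.9607) = (-9.4804, -7.7516)
link 3: phi[3] = 150 + 25 + 75 + 230 = 480 deg
  cos(480 deg) = -0.5000, sin(480 deg) = 0.8660
  joint[4] = (-9.4804, -7.7516) + 6.4 * (-0.5000, 0.8660) = (-9.4804 + -3.2000, -7.7516 + 5.5426) = (-12.6804, -2.2090)
End effector: (-12.6804, -2.2090)

Answer: -12.6804 -2.2090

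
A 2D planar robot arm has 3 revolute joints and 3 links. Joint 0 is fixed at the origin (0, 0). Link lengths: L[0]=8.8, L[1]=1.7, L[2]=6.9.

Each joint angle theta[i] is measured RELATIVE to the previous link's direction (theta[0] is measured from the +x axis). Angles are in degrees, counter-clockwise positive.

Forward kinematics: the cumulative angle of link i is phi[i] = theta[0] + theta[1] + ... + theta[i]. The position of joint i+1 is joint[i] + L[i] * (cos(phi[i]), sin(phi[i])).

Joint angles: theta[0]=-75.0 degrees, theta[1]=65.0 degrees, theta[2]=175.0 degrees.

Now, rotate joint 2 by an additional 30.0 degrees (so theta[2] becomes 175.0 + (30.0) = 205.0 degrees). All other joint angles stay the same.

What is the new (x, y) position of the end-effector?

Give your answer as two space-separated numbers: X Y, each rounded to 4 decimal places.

Answer: -2.7131 -10.5812

Derivation:
joint[0] = (0.0000, 0.0000)  (base)
link 0: phi[0] = -75 = -75 deg
  cos(-75 deg) = 0.2588, sin(-75 deg) = -0.9659
  joint[1] = (0.0000, 0.0000) + 8.8 * (0.2588, -0.9659) = (0.0000 + 2.2776, 0.0000 + -8.5001) = (2.2776, -8.5001)
link 1: phi[1] = -75 + 65 = -10 deg
  cos(-10 deg) = 0.9848, sin(-10 deg) = -0.1736
  joint[2] = (2.2776, -8.5001) + 1.7 * (0.9848, -0.1736) = (2.2776 + 1.6742, -8.5001 + -0.2952) = (3.9518, -8.7953)
link 2: phi[2] = -75 + 65 + 205 = 195 deg
  cos(195 deg) = -0.9659, sin(195 deg) = -0.2588
  joint[3] = (3.9518, -8.7953) + 6.9 * (-0.9659, -0.2588) = (3.9518 + -6.6649, -8.7953 + -1.7859) = (-2.7131, -10.5812)
End effector: (-2.7131, -10.5812)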